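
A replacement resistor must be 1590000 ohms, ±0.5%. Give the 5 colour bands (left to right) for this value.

1590000 Ω = 159 × 10^4.
1 → brown
5 → green
9 → white
Multiplier 10^4 → yellow.
±0.5% tolerance → green.

brown, green, white, yellow, green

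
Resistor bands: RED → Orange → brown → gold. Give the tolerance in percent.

The last band, gold, is the tolerance band.
Gold corresponds to ±5%.

±5%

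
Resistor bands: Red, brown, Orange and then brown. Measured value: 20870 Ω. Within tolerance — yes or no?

Red → 2 (first significant figure)
Brown → 1 (second significant figure)
Orange → ×10^3 multiplier
Brown → ±1% tolerance
21 × 1000 = 21000 Ω
Allowed range: 20790 Ω to 21210 Ω.
20870 Ω lies inside that range.

yes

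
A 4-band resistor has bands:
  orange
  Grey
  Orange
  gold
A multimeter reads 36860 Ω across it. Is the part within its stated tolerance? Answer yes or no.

Orange → 3 (first significant figure)
Grey → 8 (second significant figure)
Orange → ×10^3 multiplier
Gold → ±5% tolerance
38 × 1000 = 38000 Ω
Allowed range: 36100 Ω to 39900 Ω.
36860 Ω lies inside that range.

yes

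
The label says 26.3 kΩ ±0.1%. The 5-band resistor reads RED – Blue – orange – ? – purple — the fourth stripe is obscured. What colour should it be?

red

26300 Ω = 263 × 10^2.
The fourth band is the multiplier, 10^2, which is red.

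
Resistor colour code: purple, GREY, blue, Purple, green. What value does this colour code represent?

7860000000 Ω

Violet → 7 (first significant figure)
Grey → 8 (second significant figure)
Blue → 6 (third significant figure)
Violet → ×10^7 multiplier
786 × 10000000 = 7860000000 Ω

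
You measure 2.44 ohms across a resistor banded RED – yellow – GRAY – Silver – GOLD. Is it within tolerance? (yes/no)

yes

Red → 2 (first significant figure)
Yellow → 4 (second significant figure)
Grey → 8 (third significant figure)
Silver → ×0.01 multiplier
Gold → ±5% tolerance
248 × 0.01 = 2.48 Ω
Allowed range: 2.356 Ω to 2.604 Ω.
2.44 ohms lies inside that range.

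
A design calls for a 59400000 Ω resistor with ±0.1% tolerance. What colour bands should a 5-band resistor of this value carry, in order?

59400000 Ω = 594 × 10^5.
5 → green
9 → white
4 → yellow
Multiplier 10^5 → green.
±0.1% tolerance → violet.

green, white, yellow, green, violet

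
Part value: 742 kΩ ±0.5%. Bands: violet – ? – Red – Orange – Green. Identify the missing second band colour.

yellow

742000 Ω = 742 × 10^3.
The second band gives digit 4 of the significand, and 4 is yellow.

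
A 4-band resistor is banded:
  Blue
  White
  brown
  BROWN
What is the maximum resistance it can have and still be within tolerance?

696.9 Ω

Blue → 6 (first significant figure)
White → 9 (second significant figure)
Brown → ×10 multiplier
Brown → ±1% tolerance
69 × 10 = 690 Ω
Maximum = 690 × (1 + 1/100) = 696.9 Ω.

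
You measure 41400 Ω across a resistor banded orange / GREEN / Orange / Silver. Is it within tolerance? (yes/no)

Orange → 3 (first significant figure)
Green → 5 (second significant figure)
Orange → ×10^3 multiplier
Silver → ±10% tolerance
35 × 1000 = 35000 Ω
Allowed range: 31500 Ω to 38500 Ω.
41400 Ω lies outside that range.

no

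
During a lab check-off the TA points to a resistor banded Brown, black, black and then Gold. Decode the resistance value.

Brown → 1 (first significant figure)
Black → 0 (second significant figure)
Black → ×1 multiplier
10 × 1 = 10 Ω

10 Ω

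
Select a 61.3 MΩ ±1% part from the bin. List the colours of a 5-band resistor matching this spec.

blue, brown, orange, green, brown

61300000 Ω = 613 × 10^5.
6 → blue
1 → brown
3 → orange
Multiplier 10^5 → green.
±1% tolerance → brown.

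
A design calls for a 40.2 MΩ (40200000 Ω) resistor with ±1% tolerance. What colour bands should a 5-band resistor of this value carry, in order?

40200000 Ω = 402 × 10^5.
4 → yellow
0 → black
2 → red
Multiplier 10^5 → green.
±1% tolerance → brown.

yellow, black, red, green, brown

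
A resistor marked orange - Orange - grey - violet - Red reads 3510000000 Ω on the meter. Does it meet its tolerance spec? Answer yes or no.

Orange → 3 (first significant figure)
Orange → 3 (second significant figure)
Grey → 8 (third significant figure)
Violet → ×10^7 multiplier
Red → ±2% tolerance
338 × 10000000 = 3380000000 Ω
Allowed range: 3312400000 Ω to 3447600000 Ω.
3510000000 Ω lies outside that range.

no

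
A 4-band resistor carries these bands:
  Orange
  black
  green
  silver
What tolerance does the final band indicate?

The last band, silver, is the tolerance band.
Silver corresponds to ±10%.

±10%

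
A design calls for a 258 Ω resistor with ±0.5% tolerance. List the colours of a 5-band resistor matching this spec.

red, green, grey, black, green

258 Ω = 258 × 10^0.
2 → red
5 → green
8 → grey
Multiplier 10^0 → black.
±0.5% tolerance → green.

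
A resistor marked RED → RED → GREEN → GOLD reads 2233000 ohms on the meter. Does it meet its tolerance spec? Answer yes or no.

Red → 2 (first significant figure)
Red → 2 (second significant figure)
Green → ×10^5 multiplier
Gold → ±5% tolerance
22 × 100000 = 2200000 Ω
Allowed range: 2090000 Ω to 2310000 Ω.
2233000 ohms lies inside that range.

yes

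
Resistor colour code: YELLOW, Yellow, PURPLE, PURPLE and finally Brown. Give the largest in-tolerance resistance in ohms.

4514700000 Ω

Yellow → 4 (first significant figure)
Yellow → 4 (second significant figure)
Violet → 7 (third significant figure)
Violet → ×10^7 multiplier
Brown → ±1% tolerance
447 × 10000000 = 4470000000 Ω
Largest = 4470000000 × (1 + 1/100) = 4514700000 Ω.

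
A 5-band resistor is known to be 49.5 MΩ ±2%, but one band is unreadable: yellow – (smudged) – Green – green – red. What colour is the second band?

white

49500000 Ω = 495 × 10^5.
The second band gives digit 9 of the significand, and 9 is white.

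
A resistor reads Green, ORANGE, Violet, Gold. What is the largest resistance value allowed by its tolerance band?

556500000 Ω

Green → 5 (first significant figure)
Orange → 3 (second significant figure)
Violet → ×10^7 multiplier
Gold → ±5% tolerance
53 × 10000000 = 530000000 Ω
Largest = 530000000 × (1 + 5/100) = 556500000 Ω.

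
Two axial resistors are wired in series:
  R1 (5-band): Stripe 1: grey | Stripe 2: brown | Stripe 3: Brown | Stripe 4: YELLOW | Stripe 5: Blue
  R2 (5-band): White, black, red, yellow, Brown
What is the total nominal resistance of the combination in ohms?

17130000 Ω

R1: grey, brown, brown → 811; yellow ×10^4 → 8110000 Ω.
R2: white, black, red → 902; yellow ×10^4 → 9020000 Ω.
Series: 8110000 + 9020000 = 17130000 Ω.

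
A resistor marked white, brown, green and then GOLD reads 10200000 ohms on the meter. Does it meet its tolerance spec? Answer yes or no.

no

White → 9 (first significant figure)
Brown → 1 (second significant figure)
Green → ×10^5 multiplier
Gold → ±5% tolerance
91 × 100000 = 9100000 Ω
Allowed range: 8645000 Ω to 9555000 Ω.
10200000 ohms lies outside that range.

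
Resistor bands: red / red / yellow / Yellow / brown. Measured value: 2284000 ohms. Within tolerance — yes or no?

no

Red → 2 (first significant figure)
Red → 2 (second significant figure)
Yellow → 4 (third significant figure)
Yellow → ×10^4 multiplier
Brown → ±1% tolerance
224 × 10000 = 2240000 Ω
Allowed range: 2217600 Ω to 2262400 Ω.
2284000 ohms lies outside that range.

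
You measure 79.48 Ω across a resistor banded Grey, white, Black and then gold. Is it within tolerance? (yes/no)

Grey → 8 (first significant figure)
White → 9 (second significant figure)
Black → ×1 multiplier
Gold → ±5% tolerance
89 × 1 = 89 Ω
Allowed range: 84.55 Ω to 93.45 Ω.
79.48 Ω lies outside that range.

no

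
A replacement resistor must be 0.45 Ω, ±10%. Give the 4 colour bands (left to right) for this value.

0.45 Ω = 45 × 10^-2.
4 → yellow
5 → green
Multiplier 10^-2 → silver.
±10% tolerance → silver.

yellow, green, silver, silver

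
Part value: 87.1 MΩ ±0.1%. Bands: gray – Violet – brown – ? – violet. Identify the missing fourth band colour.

green

87100000 Ω = 871 × 10^5.
The fourth band is the multiplier, 10^5, which is green.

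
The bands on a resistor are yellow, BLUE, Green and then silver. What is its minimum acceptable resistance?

4140000 Ω

Yellow → 4 (first significant figure)
Blue → 6 (second significant figure)
Green → ×10^5 multiplier
Silver → ±10% tolerance
46 × 100000 = 4600000 Ω
Minimum = 4600000 × (1 − 10/100) = 4140000 Ω.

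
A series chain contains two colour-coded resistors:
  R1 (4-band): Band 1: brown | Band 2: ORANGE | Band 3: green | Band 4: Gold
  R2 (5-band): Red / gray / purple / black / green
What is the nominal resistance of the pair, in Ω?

R1: brown, orange → 13; green ×10^5 → 1300000 Ω.
R2: red, grey, violet → 287; black ×1 → 287 Ω.
Series: 1300000 + 287 = 1300287 Ω.

1300287 Ω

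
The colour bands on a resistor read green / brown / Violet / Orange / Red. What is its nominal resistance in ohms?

Green → 5 (first significant figure)
Brown → 1 (second significant figure)
Violet → 7 (third significant figure)
Orange → ×10^3 multiplier
517 × 1000 = 517000 Ω

517000 Ω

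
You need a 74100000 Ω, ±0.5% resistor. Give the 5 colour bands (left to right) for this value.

violet, yellow, brown, green, green

74100000 Ω = 741 × 10^5.
7 → violet
4 → yellow
1 → brown
Multiplier 10^5 → green.
±0.5% tolerance → green.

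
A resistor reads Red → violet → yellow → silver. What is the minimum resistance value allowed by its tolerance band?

243000 Ω

Red → 2 (first significant figure)
Violet → 7 (second significant figure)
Yellow → ×10^4 multiplier
Silver → ±10% tolerance
27 × 10000 = 270000 Ω
Minimum = 270000 × (1 − 10/100) = 243000 Ω.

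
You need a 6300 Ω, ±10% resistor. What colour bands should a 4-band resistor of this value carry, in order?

6300 Ω = 63 × 10^2.
6 → blue
3 → orange
Multiplier 10^2 → red.
±10% tolerance → silver.

blue, orange, red, silver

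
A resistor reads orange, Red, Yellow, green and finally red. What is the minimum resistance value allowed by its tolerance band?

31752000 Ω

Orange → 3 (first significant figure)
Red → 2 (second significant figure)
Yellow → 4 (third significant figure)
Green → ×10^5 multiplier
Red → ±2% tolerance
324 × 100000 = 32400000 Ω
Minimum = 32400000 × (1 − 2/100) = 31752000 Ω.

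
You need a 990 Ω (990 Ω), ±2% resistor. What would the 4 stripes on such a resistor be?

white, white, brown, red

990 Ω = 99 × 10^1.
9 → white
9 → white
Multiplier 10^1 → brown.
±2% tolerance → red.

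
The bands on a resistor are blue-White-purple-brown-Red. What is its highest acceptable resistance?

Blue → 6 (first significant figure)
White → 9 (second significant figure)
Violet → 7 (third significant figure)
Brown → ×10 multiplier
Red → ±2% tolerance
697 × 10 = 6970 Ω
Highest = 6970 × (1 + 2/100) = 7109.4 Ω.

7109.4 Ω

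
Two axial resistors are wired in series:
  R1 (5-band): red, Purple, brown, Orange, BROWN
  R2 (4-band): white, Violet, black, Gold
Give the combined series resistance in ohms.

R1: red, violet, brown → 271; orange ×10^3 → 271000 Ω.
R2: white, violet → 97; black ×1 → 97 Ω.
Series: 271000 + 97 = 271097 Ω.

271097 Ω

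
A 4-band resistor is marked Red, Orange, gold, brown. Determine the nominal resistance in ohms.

2.3 Ω

Red → 2 (first significant figure)
Orange → 3 (second significant figure)
Gold → ×0.1 multiplier
23 × 0.1 = 2.3 Ω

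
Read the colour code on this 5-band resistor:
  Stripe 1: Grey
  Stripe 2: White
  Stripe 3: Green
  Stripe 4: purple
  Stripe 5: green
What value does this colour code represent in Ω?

Grey → 8 (first significant figure)
White → 9 (second significant figure)
Green → 5 (third significant figure)
Violet → ×10^7 multiplier
895 × 10000000 = 8950000000 Ω

8950000000 Ω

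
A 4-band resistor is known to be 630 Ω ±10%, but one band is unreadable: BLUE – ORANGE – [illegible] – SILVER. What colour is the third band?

brown

630 Ω = 63 × 10^1.
The third band is the multiplier, 10^1, which is brown.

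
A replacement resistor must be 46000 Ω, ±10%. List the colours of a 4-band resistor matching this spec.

yellow, blue, orange, silver

46000 Ω = 46 × 10^3.
4 → yellow
6 → blue
Multiplier 10^3 → orange.
±10% tolerance → silver.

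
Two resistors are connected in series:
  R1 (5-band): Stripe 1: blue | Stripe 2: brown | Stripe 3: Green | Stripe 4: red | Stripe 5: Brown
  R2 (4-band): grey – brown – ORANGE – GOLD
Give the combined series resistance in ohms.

142500 Ω

R1: blue, brown, green → 615; red ×10^2 → 61500 Ω.
R2: grey, brown → 81; orange ×10^3 → 81000 Ω.
Series: 61500 + 81000 = 142500 Ω.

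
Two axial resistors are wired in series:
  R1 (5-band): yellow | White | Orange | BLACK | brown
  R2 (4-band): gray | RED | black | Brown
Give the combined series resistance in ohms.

575 Ω

R1: yellow, white, orange → 493; black ×1 → 493 Ω.
R2: grey, red → 82; black ×1 → 82 Ω.
Series: 493 + 82 = 575 Ω.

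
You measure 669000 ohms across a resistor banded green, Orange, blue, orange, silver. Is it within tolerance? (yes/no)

Green → 5 (first significant figure)
Orange → 3 (second significant figure)
Blue → 6 (third significant figure)
Orange → ×10^3 multiplier
Silver → ±10% tolerance
536 × 1000 = 536000 Ω
Allowed range: 482400 Ω to 589600 Ω.
669000 ohms lies outside that range.

no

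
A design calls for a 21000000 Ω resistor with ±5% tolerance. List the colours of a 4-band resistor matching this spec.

red, brown, blue, gold

21000000 Ω = 21 × 10^6.
2 → red
1 → brown
Multiplier 10^6 → blue.
±5% tolerance → gold.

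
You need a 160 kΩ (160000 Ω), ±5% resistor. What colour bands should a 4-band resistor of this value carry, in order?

160000 Ω = 16 × 10^4.
1 → brown
6 → blue
Multiplier 10^4 → yellow.
±5% tolerance → gold.

brown, blue, yellow, gold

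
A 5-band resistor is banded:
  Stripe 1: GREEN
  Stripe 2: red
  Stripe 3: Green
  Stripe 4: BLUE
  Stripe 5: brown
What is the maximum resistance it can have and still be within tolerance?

530250000 Ω

Green → 5 (first significant figure)
Red → 2 (second significant figure)
Green → 5 (third significant figure)
Blue → ×10^6 multiplier
Brown → ±1% tolerance
525 × 1000000 = 525000000 Ω
Maximum = 525000000 × (1 + 1/100) = 530250000 Ω.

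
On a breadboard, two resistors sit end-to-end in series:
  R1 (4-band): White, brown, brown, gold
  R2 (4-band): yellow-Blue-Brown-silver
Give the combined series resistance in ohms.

R1: white, brown → 91; brown ×10 → 910 Ω.
R2: yellow, blue → 46; brown ×10 → 460 Ω.
Series: 910 + 460 = 1370 Ω.

1370 Ω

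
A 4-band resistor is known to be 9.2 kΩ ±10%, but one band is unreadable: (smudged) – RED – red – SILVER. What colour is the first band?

white

9200 Ω = 92 × 10^2.
The first band gives digit 9 of the significand, and 9 is white.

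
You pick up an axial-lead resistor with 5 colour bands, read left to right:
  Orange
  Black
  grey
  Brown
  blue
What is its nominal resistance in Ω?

Orange → 3 (first significant figure)
Black → 0 (second significant figure)
Grey → 8 (third significant figure)
Brown → ×10 multiplier
308 × 10 = 3080 Ω

3080 Ω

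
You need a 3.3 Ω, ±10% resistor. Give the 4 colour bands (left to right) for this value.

orange, orange, gold, silver

3.3 Ω = 33 × 10^-1.
3 → orange
3 → orange
Multiplier 10^-1 → gold.
±10% tolerance → silver.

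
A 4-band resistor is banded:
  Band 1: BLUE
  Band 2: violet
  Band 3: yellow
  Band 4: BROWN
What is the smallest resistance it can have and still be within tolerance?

Blue → 6 (first significant figure)
Violet → 7 (second significant figure)
Yellow → ×10^4 multiplier
Brown → ±1% tolerance
67 × 10000 = 670000 Ω
Smallest = 670000 × (1 − 1/100) = 663300 Ω.

663300 Ω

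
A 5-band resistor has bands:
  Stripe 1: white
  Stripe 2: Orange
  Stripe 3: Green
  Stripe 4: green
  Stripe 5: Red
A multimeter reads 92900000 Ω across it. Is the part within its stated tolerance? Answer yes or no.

White → 9 (first significant figure)
Orange → 3 (second significant figure)
Green → 5 (third significant figure)
Green → ×10^5 multiplier
Red → ±2% tolerance
935 × 100000 = 93500000 Ω
Allowed range: 91630000 Ω to 95370000 Ω.
92900000 Ω lies inside that range.

yes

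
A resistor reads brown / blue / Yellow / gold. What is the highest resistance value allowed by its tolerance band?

Brown → 1 (first significant figure)
Blue → 6 (second significant figure)
Yellow → ×10^4 multiplier
Gold → ±5% tolerance
16 × 10000 = 160000 Ω
Highest = 160000 × (1 + 5/100) = 168000 Ω.

168000 Ω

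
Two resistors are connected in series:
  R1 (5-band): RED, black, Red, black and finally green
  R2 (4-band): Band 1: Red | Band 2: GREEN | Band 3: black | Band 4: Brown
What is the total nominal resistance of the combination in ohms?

227 Ω

R1: red, black, red → 202; black ×1 → 202 Ω.
R2: red, green → 25; black ×1 → 25 Ω.
Series: 202 + 25 = 227 Ω.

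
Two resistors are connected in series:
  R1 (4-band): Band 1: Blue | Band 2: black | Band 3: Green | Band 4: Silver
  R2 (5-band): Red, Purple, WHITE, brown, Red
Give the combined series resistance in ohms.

6002790 Ω

R1: blue, black → 60; green ×10^5 → 6000000 Ω.
R2: red, violet, white → 279; brown ×10 → 2790 Ω.
Series: 6000000 + 2790 = 6002790 Ω.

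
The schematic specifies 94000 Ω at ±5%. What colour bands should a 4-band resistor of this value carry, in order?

94000 Ω = 94 × 10^3.
9 → white
4 → yellow
Multiplier 10^3 → orange.
±5% tolerance → gold.

white, yellow, orange, gold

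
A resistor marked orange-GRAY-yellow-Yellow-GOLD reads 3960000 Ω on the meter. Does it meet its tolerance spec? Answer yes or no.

yes

Orange → 3 (first significant figure)
Grey → 8 (second significant figure)
Yellow → 4 (third significant figure)
Yellow → ×10^4 multiplier
Gold → ±5% tolerance
384 × 10000 = 3840000 Ω
Allowed range: 3648000 Ω to 4032000 Ω.
3960000 Ω lies inside that range.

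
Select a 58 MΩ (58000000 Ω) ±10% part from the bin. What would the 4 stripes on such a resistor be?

58000000 Ω = 58 × 10^6.
5 → green
8 → grey
Multiplier 10^6 → blue.
±10% tolerance → silver.

green, grey, blue, silver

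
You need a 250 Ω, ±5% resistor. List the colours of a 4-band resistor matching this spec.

250 Ω = 25 × 10^1.
2 → red
5 → green
Multiplier 10^1 → brown.
±5% tolerance → gold.

red, green, brown, gold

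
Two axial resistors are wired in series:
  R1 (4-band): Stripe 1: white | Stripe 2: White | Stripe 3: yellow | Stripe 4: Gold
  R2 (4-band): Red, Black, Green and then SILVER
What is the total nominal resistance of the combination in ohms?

2990000 Ω

R1: white, white → 99; yellow ×10^4 → 990000 Ω.
R2: red, black → 20; green ×10^5 → 2000000 Ω.
Series: 990000 + 2000000 = 2990000 Ω.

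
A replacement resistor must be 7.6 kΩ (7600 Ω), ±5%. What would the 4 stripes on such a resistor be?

7600 Ω = 76 × 10^2.
7 → violet
6 → blue
Multiplier 10^2 → red.
±5% tolerance → gold.

violet, blue, red, gold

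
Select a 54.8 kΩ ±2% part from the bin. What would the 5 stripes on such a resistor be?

54800 Ω = 548 × 10^2.
5 → green
4 → yellow
8 → grey
Multiplier 10^2 → red.
±2% tolerance → red.

green, yellow, grey, red, red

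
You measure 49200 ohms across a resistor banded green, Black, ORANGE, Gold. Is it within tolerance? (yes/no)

Green → 5 (first significant figure)
Black → 0 (second significant figure)
Orange → ×10^3 multiplier
Gold → ±5% tolerance
50 × 1000 = 50000 Ω
Allowed range: 47500 Ω to 52500 Ω.
49200 ohms lies inside that range.

yes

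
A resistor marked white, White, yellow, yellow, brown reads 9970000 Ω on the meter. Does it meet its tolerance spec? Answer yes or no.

yes

White → 9 (first significant figure)
White → 9 (second significant figure)
Yellow → 4 (third significant figure)
Yellow → ×10^4 multiplier
Brown → ±1% tolerance
994 × 10000 = 9940000 Ω
Allowed range: 9840600 Ω to 10039400 Ω.
9970000 Ω lies inside that range.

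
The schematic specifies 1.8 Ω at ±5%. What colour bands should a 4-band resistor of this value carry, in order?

1.8 Ω = 18 × 10^-1.
1 → brown
8 → grey
Multiplier 10^-1 → gold.
±5% tolerance → gold.

brown, grey, gold, gold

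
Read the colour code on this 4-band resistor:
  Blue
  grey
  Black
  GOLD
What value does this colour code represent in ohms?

Blue → 6 (first significant figure)
Grey → 8 (second significant figure)
Black → ×1 multiplier
68 × 1 = 68 Ω

68 Ω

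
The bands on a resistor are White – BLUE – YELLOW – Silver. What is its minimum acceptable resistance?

White → 9 (first significant figure)
Blue → 6 (second significant figure)
Yellow → ×10^4 multiplier
Silver → ±10% tolerance
96 × 10000 = 960000 Ω
Minimum = 960000 × (1 − 10/100) = 864000 Ω.

864000 Ω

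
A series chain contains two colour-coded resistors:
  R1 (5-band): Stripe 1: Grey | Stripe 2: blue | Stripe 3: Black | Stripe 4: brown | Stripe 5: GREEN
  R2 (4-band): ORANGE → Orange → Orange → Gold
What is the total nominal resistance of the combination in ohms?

R1: grey, blue, black → 860; brown ×10 → 8600 Ω.
R2: orange, orange → 33; orange ×10^3 → 33000 Ω.
Series: 8600 + 33000 = 41600 Ω.

41600 Ω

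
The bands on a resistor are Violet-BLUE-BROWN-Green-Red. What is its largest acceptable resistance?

77622000 Ω

Violet → 7 (first significant figure)
Blue → 6 (second significant figure)
Brown → 1 (third significant figure)
Green → ×10^5 multiplier
Red → ±2% tolerance
761 × 100000 = 76100000 Ω
Largest = 76100000 × (1 + 2/100) = 77622000 Ω.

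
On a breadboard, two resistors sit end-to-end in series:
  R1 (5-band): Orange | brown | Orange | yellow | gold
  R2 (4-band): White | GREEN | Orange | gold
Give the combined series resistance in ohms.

3225000 Ω

R1: orange, brown, orange → 313; yellow ×10^4 → 3130000 Ω.
R2: white, green → 95; orange ×10^3 → 95000 Ω.
Series: 3130000 + 95000 = 3225000 Ω.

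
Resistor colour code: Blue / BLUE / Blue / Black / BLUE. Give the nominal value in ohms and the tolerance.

Blue → 6 (first significant figure)
Blue → 6 (second significant figure)
Blue → 6 (third significant figure)
Black → ×1 multiplier
Blue → ±0.25% tolerance
666 × 1 = 666 Ω

666 Ω ±0.25%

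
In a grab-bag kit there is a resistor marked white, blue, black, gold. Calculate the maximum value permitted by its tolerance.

100.8 Ω

White → 9 (first significant figure)
Blue → 6 (second significant figure)
Black → ×1 multiplier
Gold → ±5% tolerance
96 × 1 = 96 Ω
Maximum = 96 × (1 + 5/100) = 100.8 Ω.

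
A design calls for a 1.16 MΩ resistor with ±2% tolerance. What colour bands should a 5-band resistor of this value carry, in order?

1160000 Ω = 116 × 10^4.
1 → brown
1 → brown
6 → blue
Multiplier 10^4 → yellow.
±2% tolerance → red.

brown, brown, blue, yellow, red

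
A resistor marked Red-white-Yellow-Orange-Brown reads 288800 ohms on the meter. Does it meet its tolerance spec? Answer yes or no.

Red → 2 (first significant figure)
White → 9 (second significant figure)
Yellow → 4 (third significant figure)
Orange → ×10^3 multiplier
Brown → ±1% tolerance
294 × 1000 = 294000 Ω
Allowed range: 291060 Ω to 296940 Ω.
288800 ohms lies outside that range.

no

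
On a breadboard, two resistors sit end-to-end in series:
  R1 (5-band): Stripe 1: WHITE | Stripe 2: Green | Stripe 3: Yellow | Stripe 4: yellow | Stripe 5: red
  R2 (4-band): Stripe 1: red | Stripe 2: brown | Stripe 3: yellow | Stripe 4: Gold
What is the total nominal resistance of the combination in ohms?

9750000 Ω

R1: white, green, yellow → 954; yellow ×10^4 → 9540000 Ω.
R2: red, brown → 21; yellow ×10^4 → 210000 Ω.
Series: 9540000 + 210000 = 9750000 Ω.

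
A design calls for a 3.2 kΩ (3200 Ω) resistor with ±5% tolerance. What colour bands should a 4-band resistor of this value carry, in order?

3200 Ω = 32 × 10^2.
3 → orange
2 → red
Multiplier 10^2 → red.
±5% tolerance → gold.

orange, red, red, gold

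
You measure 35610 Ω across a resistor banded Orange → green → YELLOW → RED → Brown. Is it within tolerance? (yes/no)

yes

Orange → 3 (first significant figure)
Green → 5 (second significant figure)
Yellow → 4 (third significant figure)
Red → ×10^2 multiplier
Brown → ±1% tolerance
354 × 100 = 35400 Ω
Allowed range: 35046 Ω to 35754 Ω.
35610 Ω lies inside that range.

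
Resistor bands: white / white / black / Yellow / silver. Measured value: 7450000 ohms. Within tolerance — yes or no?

White → 9 (first significant figure)
White → 9 (second significant figure)
Black → 0 (third significant figure)
Yellow → ×10^4 multiplier
Silver → ±10% tolerance
990 × 10000 = 9900000 Ω
Allowed range: 8910000 Ω to 10890000 Ω.
7450000 ohms lies outside that range.

no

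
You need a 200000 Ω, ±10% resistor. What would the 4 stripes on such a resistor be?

red, black, yellow, silver

200000 Ω = 20 × 10^4.
2 → red
0 → black
Multiplier 10^4 → yellow.
±10% tolerance → silver.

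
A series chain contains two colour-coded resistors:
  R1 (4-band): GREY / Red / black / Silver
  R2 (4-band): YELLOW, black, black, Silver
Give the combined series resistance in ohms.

R1: grey, red → 82; black ×1 → 82 Ω.
R2: yellow, black → 40; black ×1 → 40 Ω.
Series: 82 + 40 = 122 Ω.

122 Ω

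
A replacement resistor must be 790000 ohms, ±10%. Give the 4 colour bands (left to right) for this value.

790000 Ω = 79 × 10^4.
7 → violet
9 → white
Multiplier 10^4 → yellow.
±10% tolerance → silver.

violet, white, yellow, silver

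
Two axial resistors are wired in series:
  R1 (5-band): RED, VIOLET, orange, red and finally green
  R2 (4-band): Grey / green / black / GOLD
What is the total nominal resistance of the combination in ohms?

R1: red, violet, orange → 273; red ×10^2 → 27300 Ω.
R2: grey, green → 85; black ×1 → 85 Ω.
Series: 27300 + 85 = 27385 Ω.

27385 Ω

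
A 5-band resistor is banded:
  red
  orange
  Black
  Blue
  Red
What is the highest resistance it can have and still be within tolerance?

Red → 2 (first significant figure)
Orange → 3 (second significant figure)
Black → 0 (third significant figure)
Blue → ×10^6 multiplier
Red → ±2% tolerance
230 × 1000000 = 230000000 Ω
Highest = 230000000 × (1 + 2/100) = 234600000 Ω.

234600000 Ω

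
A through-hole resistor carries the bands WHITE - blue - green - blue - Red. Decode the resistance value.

965000000 Ω

White → 9 (first significant figure)
Blue → 6 (second significant figure)
Green → 5 (third significant figure)
Blue → ×10^6 multiplier
965 × 1000000 = 965000000 Ω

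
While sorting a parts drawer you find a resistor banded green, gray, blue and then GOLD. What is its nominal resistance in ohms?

Green → 5 (first significant figure)
Grey → 8 (second significant figure)
Blue → ×10^6 multiplier
58 × 1000000 = 58000000 Ω

58000000 Ω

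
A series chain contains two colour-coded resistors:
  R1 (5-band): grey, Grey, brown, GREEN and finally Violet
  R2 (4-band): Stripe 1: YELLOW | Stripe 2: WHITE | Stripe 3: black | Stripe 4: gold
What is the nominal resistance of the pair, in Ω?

R1: grey, grey, brown → 881; green ×10^5 → 88100000 Ω.
R2: yellow, white → 49; black ×1 → 49 Ω.
Series: 88100000 + 49 = 88100049 Ω.

88100049 Ω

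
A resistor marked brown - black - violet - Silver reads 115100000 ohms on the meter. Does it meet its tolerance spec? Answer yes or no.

no

Brown → 1 (first significant figure)
Black → 0 (second significant figure)
Violet → ×10^7 multiplier
Silver → ±10% tolerance
10 × 10000000 = 100000000 Ω
Allowed range: 90000000 Ω to 110000000 Ω.
115100000 ohms lies outside that range.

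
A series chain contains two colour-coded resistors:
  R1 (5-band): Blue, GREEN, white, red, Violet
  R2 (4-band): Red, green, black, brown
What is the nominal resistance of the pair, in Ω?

R1: blue, green, white → 659; red ×10^2 → 65900 Ω.
R2: red, green → 25; black ×1 → 25 Ω.
Series: 65900 + 25 = 65925 Ω.

65925 Ω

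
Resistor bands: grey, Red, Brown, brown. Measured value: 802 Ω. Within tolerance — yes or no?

Grey → 8 (first significant figure)
Red → 2 (second significant figure)
Brown → ×10 multiplier
Brown → ±1% tolerance
82 × 10 = 820 Ω
Allowed range: 811.8 Ω to 828.2 Ω.
802 Ω lies outside that range.

no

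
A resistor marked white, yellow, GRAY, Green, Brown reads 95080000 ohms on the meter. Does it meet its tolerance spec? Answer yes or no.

yes

White → 9 (first significant figure)
Yellow → 4 (second significant figure)
Grey → 8 (third significant figure)
Green → ×10^5 multiplier
Brown → ±1% tolerance
948 × 100000 = 94800000 Ω
Allowed range: 93852000 Ω to 95748000 Ω.
95080000 ohms lies inside that range.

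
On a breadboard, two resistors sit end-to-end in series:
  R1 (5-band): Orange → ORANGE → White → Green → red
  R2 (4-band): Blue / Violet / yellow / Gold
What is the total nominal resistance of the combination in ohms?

34570000 Ω

R1: orange, orange, white → 339; green ×10^5 → 33900000 Ω.
R2: blue, violet → 67; yellow ×10^4 → 670000 Ω.
Series: 33900000 + 670000 = 34570000 Ω.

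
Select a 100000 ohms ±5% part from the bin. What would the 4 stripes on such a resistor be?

brown, black, yellow, gold

100000 Ω = 10 × 10^4.
1 → brown
0 → black
Multiplier 10^4 → yellow.
±5% tolerance → gold.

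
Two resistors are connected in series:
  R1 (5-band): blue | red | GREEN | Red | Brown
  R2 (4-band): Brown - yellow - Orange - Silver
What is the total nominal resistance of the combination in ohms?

R1: blue, red, green → 625; red ×10^2 → 62500 Ω.
R2: brown, yellow → 14; orange ×10^3 → 14000 Ω.
Series: 62500 + 14000 = 76500 Ω.

76500 Ω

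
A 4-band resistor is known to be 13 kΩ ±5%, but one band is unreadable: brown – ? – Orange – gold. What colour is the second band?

orange

13000 Ω = 13 × 10^3.
The second band gives digit 3 of the significand, and 3 is orange.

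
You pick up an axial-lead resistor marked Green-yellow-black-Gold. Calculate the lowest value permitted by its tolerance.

51.3 Ω

Green → 5 (first significant figure)
Yellow → 4 (second significant figure)
Black → ×1 multiplier
Gold → ±5% tolerance
54 × 1 = 54 Ω
Lowest = 54 × (1 − 5/100) = 51.3 Ω.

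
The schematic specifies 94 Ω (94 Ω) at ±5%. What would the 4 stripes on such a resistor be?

white, yellow, black, gold

94 Ω = 94 × 10^0.
9 → white
4 → yellow
Multiplier 10^0 → black.
±5% tolerance → gold.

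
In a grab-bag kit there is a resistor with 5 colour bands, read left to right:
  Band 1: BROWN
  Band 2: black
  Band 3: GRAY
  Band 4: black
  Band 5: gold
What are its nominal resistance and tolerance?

108 Ω ±5%

Brown → 1 (first significant figure)
Black → 0 (second significant figure)
Grey → 8 (third significant figure)
Black → ×1 multiplier
Gold → ±5% tolerance
108 × 1 = 108 Ω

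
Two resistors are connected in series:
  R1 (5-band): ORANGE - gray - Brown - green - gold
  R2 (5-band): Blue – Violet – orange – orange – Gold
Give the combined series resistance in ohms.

38773000 Ω

R1: orange, grey, brown → 381; green ×10^5 → 38100000 Ω.
R2: blue, violet, orange → 673; orange ×10^3 → 673000 Ω.
Series: 38100000 + 673000 = 38773000 Ω.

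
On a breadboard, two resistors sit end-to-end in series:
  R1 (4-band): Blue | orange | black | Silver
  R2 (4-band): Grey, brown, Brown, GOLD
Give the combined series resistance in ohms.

R1: blue, orange → 63; black ×1 → 63 Ω.
R2: grey, brown → 81; brown ×10 → 810 Ω.
Series: 63 + 810 = 873 Ω.

873 Ω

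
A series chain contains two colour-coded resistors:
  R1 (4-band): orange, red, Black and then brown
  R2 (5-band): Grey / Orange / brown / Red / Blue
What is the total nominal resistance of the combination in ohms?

83132 Ω

R1: orange, red → 32; black ×1 → 32 Ω.
R2: grey, orange, brown → 831; red ×10^2 → 83100 Ω.
Series: 32 + 83100 = 83132 Ω.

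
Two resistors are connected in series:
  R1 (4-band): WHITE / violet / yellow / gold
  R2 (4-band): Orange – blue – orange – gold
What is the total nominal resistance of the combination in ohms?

1006000 Ω

R1: white, violet → 97; yellow ×10^4 → 970000 Ω.
R2: orange, blue → 36; orange ×10^3 → 36000 Ω.
Series: 970000 + 36000 = 1006000 Ω.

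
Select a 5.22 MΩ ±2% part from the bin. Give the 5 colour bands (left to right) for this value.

green, red, red, yellow, red

5220000 Ω = 522 × 10^4.
5 → green
2 → red
2 → red
Multiplier 10^4 → yellow.
±2% tolerance → red.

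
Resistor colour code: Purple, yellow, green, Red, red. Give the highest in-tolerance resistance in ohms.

75990 Ω

Violet → 7 (first significant figure)
Yellow → 4 (second significant figure)
Green → 5 (third significant figure)
Red → ×10^2 multiplier
Red → ±2% tolerance
745 × 100 = 74500 Ω
Highest = 74500 × (1 + 2/100) = 75990 Ω.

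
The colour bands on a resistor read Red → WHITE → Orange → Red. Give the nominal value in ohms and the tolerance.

29000 Ω ±2%

Red → 2 (first significant figure)
White → 9 (second significant figure)
Orange → ×10^3 multiplier
Red → ±2% tolerance
29 × 1000 = 29000 Ω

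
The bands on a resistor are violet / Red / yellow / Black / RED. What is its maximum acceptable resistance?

Violet → 7 (first significant figure)
Red → 2 (second significant figure)
Yellow → 4 (third significant figure)
Black → ×1 multiplier
Red → ±2% tolerance
724 × 1 = 724 Ω
Maximum = 724 × (1 + 2/100) = 738.48 Ω.

738.48 Ω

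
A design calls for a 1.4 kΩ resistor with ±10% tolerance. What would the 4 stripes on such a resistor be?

brown, yellow, red, silver

1400 Ω = 14 × 10^2.
1 → brown
4 → yellow
Multiplier 10^2 → red.
±10% tolerance → silver.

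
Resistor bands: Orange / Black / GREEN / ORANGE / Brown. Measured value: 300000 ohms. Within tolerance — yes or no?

Orange → 3 (first significant figure)
Black → 0 (second significant figure)
Green → 5 (third significant figure)
Orange → ×10^3 multiplier
Brown → ±1% tolerance
305 × 1000 = 305000 Ω
Allowed range: 301950 Ω to 308050 Ω.
300000 ohms lies outside that range.

no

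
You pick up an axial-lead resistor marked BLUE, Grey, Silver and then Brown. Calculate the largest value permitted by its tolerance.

0.6868 Ω

Blue → 6 (first significant figure)
Grey → 8 (second significant figure)
Silver → ×0.01 multiplier
Brown → ±1% tolerance
68 × 0.01 = 0.68 Ω
Largest = 0.68 × (1 + 1/100) = 0.6868 Ω.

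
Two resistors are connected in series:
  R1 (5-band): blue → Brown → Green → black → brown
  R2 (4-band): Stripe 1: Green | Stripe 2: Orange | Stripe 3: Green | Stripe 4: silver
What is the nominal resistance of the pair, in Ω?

R1: blue, brown, green → 615; black ×1 → 615 Ω.
R2: green, orange → 53; green ×10^5 → 5300000 Ω.
Series: 615 + 5300000 = 5300615 Ω.

5300615 Ω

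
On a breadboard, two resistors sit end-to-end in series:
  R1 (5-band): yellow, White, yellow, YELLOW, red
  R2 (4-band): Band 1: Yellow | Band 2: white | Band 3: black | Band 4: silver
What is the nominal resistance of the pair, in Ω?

4940049 Ω

R1: yellow, white, yellow → 494; yellow ×10^4 → 4940000 Ω.
R2: yellow, white → 49; black ×1 → 49 Ω.
Series: 4940000 + 49 = 4940049 Ω.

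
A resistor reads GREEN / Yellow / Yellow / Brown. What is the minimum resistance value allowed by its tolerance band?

Green → 5 (first significant figure)
Yellow → 4 (second significant figure)
Yellow → ×10^4 multiplier
Brown → ±1% tolerance
54 × 10000 = 540000 Ω
Minimum = 540000 × (1 − 1/100) = 534600 Ω.

534600 Ω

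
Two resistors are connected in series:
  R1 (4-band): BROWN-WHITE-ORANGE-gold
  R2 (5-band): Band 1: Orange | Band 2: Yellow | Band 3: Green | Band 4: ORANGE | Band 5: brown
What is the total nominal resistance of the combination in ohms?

364000 Ω

R1: brown, white → 19; orange ×10^3 → 19000 Ω.
R2: orange, yellow, green → 345; orange ×10^3 → 345000 Ω.
Series: 19000 + 345000 = 364000 Ω.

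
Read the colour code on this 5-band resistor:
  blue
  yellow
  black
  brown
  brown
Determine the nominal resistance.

Blue → 6 (first significant figure)
Yellow → 4 (second significant figure)
Black → 0 (third significant figure)
Brown → ×10 multiplier
640 × 10 = 6400 Ω

6400 Ω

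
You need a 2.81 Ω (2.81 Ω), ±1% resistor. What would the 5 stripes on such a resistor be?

2.81 Ω = 281 × 10^-2.
2 → red
8 → grey
1 → brown
Multiplier 10^-2 → silver.
±1% tolerance → brown.

red, grey, brown, silver, brown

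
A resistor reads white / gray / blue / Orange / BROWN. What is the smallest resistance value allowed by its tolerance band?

976140 Ω

White → 9 (first significant figure)
Grey → 8 (second significant figure)
Blue → 6 (third significant figure)
Orange → ×10^3 multiplier
Brown → ±1% tolerance
986 × 1000 = 986000 Ω
Smallest = 986000 × (1 − 1/100) = 976140 Ω.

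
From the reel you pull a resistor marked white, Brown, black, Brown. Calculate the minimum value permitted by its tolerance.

90.09 Ω

White → 9 (first significant figure)
Brown → 1 (second significant figure)
Black → ×1 multiplier
Brown → ±1% tolerance
91 × 1 = 91 Ω
Minimum = 91 × (1 − 1/100) = 90.09 Ω.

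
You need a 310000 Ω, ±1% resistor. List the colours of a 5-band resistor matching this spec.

orange, brown, black, orange, brown

310000 Ω = 310 × 10^3.
3 → orange
1 → brown
0 → black
Multiplier 10^3 → orange.
±1% tolerance → brown.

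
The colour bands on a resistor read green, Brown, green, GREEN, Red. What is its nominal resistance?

51500000 Ω

Green → 5 (first significant figure)
Brown → 1 (second significant figure)
Green → 5 (third significant figure)
Green → ×10^5 multiplier
515 × 100000 = 51500000 Ω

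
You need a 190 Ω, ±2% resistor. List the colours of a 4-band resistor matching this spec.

190 Ω = 19 × 10^1.
1 → brown
9 → white
Multiplier 10^1 → brown.
±2% tolerance → red.

brown, white, brown, red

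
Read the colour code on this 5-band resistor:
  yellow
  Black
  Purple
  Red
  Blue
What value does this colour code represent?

40700 Ω

Yellow → 4 (first significant figure)
Black → 0 (second significant figure)
Violet → 7 (third significant figure)
Red → ×10^2 multiplier
407 × 100 = 40700 Ω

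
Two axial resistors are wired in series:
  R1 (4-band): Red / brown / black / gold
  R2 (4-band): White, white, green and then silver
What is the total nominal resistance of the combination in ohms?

9900021 Ω

R1: red, brown → 21; black ×1 → 21 Ω.
R2: white, white → 99; green ×10^5 → 9900000 Ω.
Series: 21 + 9900000 = 9900021 Ω.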